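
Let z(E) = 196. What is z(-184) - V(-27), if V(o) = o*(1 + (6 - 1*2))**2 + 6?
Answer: 865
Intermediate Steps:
V(o) = 6 + 25*o (V(o) = o*(1 + (6 - 2))**2 + 6 = o*(1 + 4)**2 + 6 = o*5**2 + 6 = o*25 + 6 = 25*o + 6 = 6 + 25*o)
z(-184) - V(-27) = 196 - (6 + 25*(-27)) = 196 - (6 - 675) = 196 - 1*(-669) = 196 + 669 = 865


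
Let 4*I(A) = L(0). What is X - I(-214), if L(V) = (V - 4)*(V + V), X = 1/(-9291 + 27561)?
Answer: 1/18270 ≈ 5.4735e-5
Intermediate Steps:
X = 1/18270 ≈ 5.4735e-5
L(V) = 2*V*(-4 + V) (L(V) = (-4 + V)*(2*V) = 2*V*(-4 + V))
I(A) = 0 (I(A) = (2*0*(-4 + 0))/4 = (2*0*(-4))/4 = (¼)*0 = 0)
X - I(-214) = 1/18270 - 1*0 = 1/18270 + 0 = 1/18270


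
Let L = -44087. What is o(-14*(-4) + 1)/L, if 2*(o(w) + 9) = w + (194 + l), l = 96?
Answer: -329/88174 ≈ -0.0037313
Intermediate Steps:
o(w) = 136 + w/2 (o(w) = -9 + (w + (194 + 96))/2 = -9 + (w + 290)/2 = -9 + (290 + w)/2 = -9 + (145 + w/2) = 136 + w/2)
o(-14*(-4) + 1)/L = (136 + (-14*(-4) + 1)/2)/(-44087) = (136 + (56 + 1)/2)*(-1/44087) = (136 + (1/2)*57)*(-1/44087) = (136 + 57/2)*(-1/44087) = (329/2)*(-1/44087) = -329/88174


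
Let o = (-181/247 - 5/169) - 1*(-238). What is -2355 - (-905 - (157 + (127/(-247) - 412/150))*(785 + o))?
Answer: 617473136636/3965585 ≈ 1.5571e+5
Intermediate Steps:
o = 761770/3211 (o = (-181*1/247 - 5*1/169) + 238 = (-181/247 - 5/169) + 238 = -2448/3211 + 238 = 761770/3211 ≈ 237.24)
-2355 - (-905 - (157 + (127/(-247) - 412/150))*(785 + o)) = -2355 - (-905 - (157 + (127/(-247) - 412/150))*(785 + 761770/3211)) = -2355 - (-905 - (157 + (127*(-1/247) - 412*1/150))*3282405/3211) = -2355 - (-905 - (157 + (-127/247 - 206/75))*3282405/3211) = -2355 - (-905 - (157 - 60407/18525)*3282405/3211) = -2355 - (-905 - 2848018*3282405/(18525*3211)) = -2355 - (-905 - 1*623223234886/3965585) = -2355 - (-905 - 623223234886/3965585) = -2355 - 1*(-626812089311/3965585) = -2355 + 626812089311/3965585 = 617473136636/3965585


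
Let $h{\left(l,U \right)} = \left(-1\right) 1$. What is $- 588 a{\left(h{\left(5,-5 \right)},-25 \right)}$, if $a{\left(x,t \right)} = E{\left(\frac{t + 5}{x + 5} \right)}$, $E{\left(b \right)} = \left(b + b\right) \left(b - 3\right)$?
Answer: $-47040$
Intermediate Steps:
$E{\left(b \right)} = 2 b \left(-3 + b\right)$
$h{\left(l,U \right)} = -1$
$a{\left(x,t \right)} = \frac{2 \left(-3 + \frac{5 + t}{5 + x}\right) \left(5 + t\right)}{5 + x}$ ($a{\left(x,t \right)} = 2 \frac{t + 5}{x + 5} \left(-3 + \frac{t + 5}{x + 5}\right) = 2 \frac{5 + t}{5 + x} \left(-3 + \frac{5 + t}{5 + x}\right) = \frac{2 \left(-3 + \frac{5 + t}{5 + x}\right) \left(5 + t\right)}{5 + x}$)
$- 588 a{\left(h{\left(5,-5 \right)},-25 \right)} = - 588 \frac{2 \left(5 - 25\right) \left(-10 - 25 - -3\right)}{\left(5 - 1\right)^{2}} = - 588 \cdot 2 \cdot \frac{1}{16} \left(-20\right) \left(-10 - 25 + 3\right) = - 588 \cdot 2 \cdot \frac{1}{16} \left(-20\right) \left(-32\right) = \left(-588\right) 80 = -47040$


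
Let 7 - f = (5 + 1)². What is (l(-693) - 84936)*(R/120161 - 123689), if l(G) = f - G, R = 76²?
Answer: 1252500028829616/120161 ≈ 1.0424e+10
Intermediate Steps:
R = 5776
f = -29 (f = 7 - (5 + 1)² = 7 - 1*6² = 7 - 1*36 = 7 - 36 = -29)
l(G) = -29 - G
(l(-693) - 84936)*(R/120161 - 123689) = ((-29 - 1*(-693)) - 84936)*(5776/120161 - 123689) = ((-29 + 693) - 84936)*(5776*(1/120161) - 123689) = (664 - 84936)*(5776/120161 - 123689) = -84272*(-14862588153/120161) = 1252500028829616/120161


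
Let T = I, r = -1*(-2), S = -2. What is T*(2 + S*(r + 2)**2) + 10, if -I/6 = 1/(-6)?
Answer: -20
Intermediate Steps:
r = 2
I = 1 (I = -6/(-6) = -6*(-1/6) = 1)
T = 1
T*(2 + S*(r + 2)**2) + 10 = 1*(2 - 2*(2 + 2)**2) + 10 = 1*(2 - 2*4**2) + 10 = 1*(2 - 2*16) + 10 = 1*(2 - 32) + 10 = 1*(-30) + 10 = -30 + 10 = -20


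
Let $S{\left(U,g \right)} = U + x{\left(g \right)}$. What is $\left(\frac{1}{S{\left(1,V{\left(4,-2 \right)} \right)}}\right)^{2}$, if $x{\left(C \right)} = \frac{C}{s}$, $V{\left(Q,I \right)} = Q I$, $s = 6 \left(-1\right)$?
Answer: $\frac{9}{49} \approx 0.18367$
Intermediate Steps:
$s = -6$
$V{\left(Q,I \right)} = I Q$
$x{\left(C \right)} = - \frac{C}{6}$ ($x{\left(C \right)} = \frac{C}{-6} = C \left(- \frac{1}{6}\right) = - \frac{C}{6}$)
$S{\left(U,g \right)} = U - \frac{g}{6}$
$\left(\frac{1}{S{\left(1,V{\left(4,-2 \right)} \right)}}\right)^{2} = \left(\frac{1}{1 - \frac{\left(-2\right) 4}{6}}\right)^{2} = \left(\frac{1}{1 - - \frac{4}{3}}\right)^{2} = \left(\frac{1}{1 + \frac{4}{3}}\right)^{2} = \left(\frac{1}{\frac{7}{3}}\right)^{2} = \left(\frac{3}{7}\right)^{2} = \frac{9}{49}$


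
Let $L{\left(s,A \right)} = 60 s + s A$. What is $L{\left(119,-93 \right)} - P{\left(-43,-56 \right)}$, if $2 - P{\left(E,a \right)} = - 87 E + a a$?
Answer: $2948$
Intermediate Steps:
$P{\left(E,a \right)} = 2 - a^{2} + 87 E$ ($P{\left(E,a \right)} = 2 - \left(- 87 E + a a\right) = 2 - \left(- 87 E + a^{2}\right) = 2 - \left(a^{2} - 87 E\right) = 2 + \left(- a^{2} + 87 E\right) = 2 - a^{2} + 87 E$)
$L{\left(s,A \right)} = 60 s + A s$
$L{\left(119,-93 \right)} - P{\left(-43,-56 \right)} = 119 \left(60 - 93\right) - \left(2 - \left(-56\right)^{2} + 87 \left(-43\right)\right) = 119 \left(-33\right) - \left(2 - 3136 - 3741\right) = -3927 - \left(2 - 3136 - 3741\right) = -3927 - -6875 = -3927 + 6875 = 2948$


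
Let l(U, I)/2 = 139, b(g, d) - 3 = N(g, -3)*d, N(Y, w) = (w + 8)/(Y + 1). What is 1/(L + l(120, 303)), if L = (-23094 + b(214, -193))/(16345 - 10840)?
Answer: 236715/64813664 ≈ 0.0036522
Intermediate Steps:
N(Y, w) = (8 + w)/(1 + Y)
b(g, d) = 3 + 5*d/(1 + g) (b(g, d) = 3 + ((8 - 3)/(1 + g))*d = 3 + (5/(1 + g))*d = 3 + 5*d/(1 + g))
l(U, I) = 278 (l(U, I) = 2*139 = 278)
L = -993106/236715 (L = (-23094 + (3 + 3*214 + 5*(-193))/(1 + 214))/(16345 - 10840) = (-23094 + (3 + 642 - 965)/215)/5505 = (-23094 + (1/215)*(-320))*(1/5505) = (-23094 - 64/43)*(1/5505) = -993106/43*1/5505 = -993106/236715 ≈ -4.1954)
1/(L + l(120, 303)) = 1/(-993106/236715 + 278) = 1/(64813664/236715) = 236715/64813664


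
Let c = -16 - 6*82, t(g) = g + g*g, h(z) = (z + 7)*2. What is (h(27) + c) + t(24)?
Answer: 160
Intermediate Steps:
h(z) = 14 + 2*z (h(z) = (7 + z)*2 = 14 + 2*z)
t(g) = g + g²
c = -508 (c = -16 - 492 = -508)
(h(27) + c) + t(24) = ((14 + 2*27) - 508) + 24*(1 + 24) = ((14 + 54) - 508) + 24*25 = (68 - 508) + 600 = -440 + 600 = 160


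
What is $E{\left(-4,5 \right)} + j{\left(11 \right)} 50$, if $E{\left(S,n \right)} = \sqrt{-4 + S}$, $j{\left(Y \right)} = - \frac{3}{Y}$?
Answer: $- \frac{150}{11} + 2 i \sqrt{2} \approx -13.636 + 2.8284 i$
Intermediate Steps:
$E{\left(-4,5 \right)} + j{\left(11 \right)} 50 = \sqrt{-4 - 4} + - \frac{3}{11} \cdot 50 = \sqrt{-8} + \left(-3\right) \frac{1}{11} \cdot 50 = 2 i \sqrt{2} - \frac{150}{11} = - \frac{150}{11} + 2 i \sqrt{2}$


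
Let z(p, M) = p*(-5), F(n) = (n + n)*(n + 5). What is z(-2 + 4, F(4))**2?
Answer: 100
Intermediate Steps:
F(n) = 2*n*(5 + n) (F(n) = (2*n)*(5 + n) = 2*n*(5 + n))
z(p, M) = -5*p
z(-2 + 4, F(4))**2 = (-5*(-2 + 4))**2 = (-5*2)**2 = (-10)**2 = 100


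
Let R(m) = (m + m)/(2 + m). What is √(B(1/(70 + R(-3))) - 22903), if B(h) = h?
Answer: 21*I*√74993/38 ≈ 151.34*I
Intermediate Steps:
R(m) = 2*m/(2 + m) (R(m) = (2*m)/(2 + m) = 2*m/(2 + m))
√(B(1/(70 + R(-3))) - 22903) = √(1/(70 + 2*(-3)/(2 - 3)) - 22903) = √(1/(70 + 2*(-3)/(-1)) - 22903) = √(1/(70 + 2*(-3)*(-1)) - 22903) = √(1/(70 + 6) - 22903) = √(1/76 - 22903) = √(-1740627/76) = 21*I*√74993/38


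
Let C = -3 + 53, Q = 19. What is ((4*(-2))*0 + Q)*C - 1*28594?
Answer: -27644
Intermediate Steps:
C = 50
((4*(-2))*0 + Q)*C - 1*28594 = ((4*(-2))*0 + 19)*50 - 1*28594 = (-8*0 + 19)*50 - 28594 = (0 + 19)*50 - 28594 = 19*50 - 28594 = 950 - 28594 = -27644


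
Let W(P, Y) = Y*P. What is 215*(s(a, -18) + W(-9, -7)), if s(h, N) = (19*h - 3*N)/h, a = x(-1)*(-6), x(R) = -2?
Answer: 37195/2 ≈ 18598.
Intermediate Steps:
W(P, Y) = P*Y
a = 12 (a = -2*(-6) = 12)
s(h, N) = (-3*N + 19*h)/h
215*(s(a, -18) + W(-9, -7)) = 215*((19 - 3*(-18)/12) - 9*(-7)) = 215*((19 - 3*(-18)*1/12) + 63) = 215*((19 + 9/2) + 63) = 215*(47/2 + 63) = 215*(173/2) = 37195/2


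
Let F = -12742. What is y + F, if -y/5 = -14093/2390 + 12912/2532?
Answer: -1284730653/100858 ≈ -12738.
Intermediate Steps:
y = 401983/100858 (y = -5*(-14093/2390 + 12912/2532) = -5*(-14093*1/2390 + 12912*(1/2532)) = -5*(-14093/2390 + 1076/211) = -5*(-401983/504290) = 401983/100858 ≈ 3.9856)
y + F = 401983/100858 - 12742 = -1284730653/100858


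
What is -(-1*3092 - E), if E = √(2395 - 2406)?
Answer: 3092 + I*√11 ≈ 3092.0 + 3.3166*I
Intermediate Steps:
E = I*√11 (E = √(-11) = I*√11 ≈ 3.3166*I)
-(-1*3092 - E) = -(-1*3092 - I*√11) = -(-3092 - I*√11) = 3092 + I*√11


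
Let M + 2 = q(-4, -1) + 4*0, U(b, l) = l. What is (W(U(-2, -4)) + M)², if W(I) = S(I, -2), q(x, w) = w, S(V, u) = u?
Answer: 25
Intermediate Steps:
W(I) = -2
M = -3 (M = -2 + (-1 + 4*0) = -2 + (-1 + 0) = -2 - 1 = -3)
(W(U(-2, -4)) + M)² = (-2 - 3)² = (-5)² = 25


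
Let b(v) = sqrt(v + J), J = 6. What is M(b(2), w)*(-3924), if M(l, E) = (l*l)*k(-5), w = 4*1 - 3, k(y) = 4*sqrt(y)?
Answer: -125568*I*sqrt(5) ≈ -2.8078e+5*I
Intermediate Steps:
b(v) = sqrt(6 + v) (b(v) = sqrt(v + 6) = sqrt(6 + v))
w = 1 (w = 4 - 3 = 1)
M(l, E) = 4*I*sqrt(5)*l**2 (M(l, E) = (l*l)*(4*sqrt(-5)) = l**2*(4*(I*sqrt(5))) = l**2*(4*I*sqrt(5)) = 4*I*sqrt(5)*l**2)
M(b(2), w)*(-3924) = (4*I*sqrt(5)*(sqrt(6 + 2))**2)*(-3924) = (4*I*sqrt(5)*(sqrt(8))**2)*(-3924) = (4*I*sqrt(5)*(2*sqrt(2))**2)*(-3924) = (4*I*sqrt(5)*8)*(-3924) = (32*I*sqrt(5))*(-3924) = -125568*I*sqrt(5)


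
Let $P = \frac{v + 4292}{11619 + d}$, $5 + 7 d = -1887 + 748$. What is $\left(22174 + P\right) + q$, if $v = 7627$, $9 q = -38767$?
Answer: $\frac{12895061908}{721701} \approx 17868.0$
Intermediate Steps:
$q = - \frac{38767}{9}$ ($q = \frac{1}{9} \left(-38767\right) = - \frac{38767}{9} \approx -4307.4$)
$d = - \frac{1144}{7}$ ($d = - \frac{5}{7} + \frac{-1887 + 748}{7} = - \frac{5}{7} + \frac{1}{7} \left(-1139\right) = - \frac{5}{7} - \frac{1139}{7} = - \frac{1144}{7} \approx -163.43$)
$P = \frac{83433}{80189}$ ($P = \frac{7627 + 4292}{11619 - \frac{1144}{7}} = \frac{11919}{\frac{80189}{7}} = 11919 \cdot \frac{7}{80189} = \frac{83433}{80189} \approx 1.0405$)
$\left(22174 + P\right) + q = \left(22174 + \frac{83433}{80189}\right) - \frac{38767}{9} = \frac{1778194319}{80189} - \frac{38767}{9} = \frac{12895061908}{721701}$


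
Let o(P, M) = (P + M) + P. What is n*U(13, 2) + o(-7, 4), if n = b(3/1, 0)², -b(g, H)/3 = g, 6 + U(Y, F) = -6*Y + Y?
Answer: -5761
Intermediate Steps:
U(Y, F) = -6 - 5*Y (U(Y, F) = -6 + (-6*Y + Y) = -6 - 5*Y)
b(g, H) = -3*g
o(P, M) = M + 2*P (o(P, M) = (M + P) + P = M + 2*P)
n = 81 (n = (-9/1)² = (-9)² = 81)
n*U(13, 2) + o(-7, 4) = 81*(-6 - 5*13) + (4 + 2*(-7)) = 81*(-6 - 65) + (4 - 14) = 81*(-71) - 10 = -5751 - 10 = -5761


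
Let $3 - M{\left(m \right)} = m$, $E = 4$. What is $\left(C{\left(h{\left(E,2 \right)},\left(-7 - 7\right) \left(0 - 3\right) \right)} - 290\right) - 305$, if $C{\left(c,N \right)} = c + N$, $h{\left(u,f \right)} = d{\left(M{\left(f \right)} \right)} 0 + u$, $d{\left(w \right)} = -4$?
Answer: $-549$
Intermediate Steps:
$M{\left(m \right)} = 3 - m$
$h{\left(u,f \right)} = u$ ($h{\left(u,f \right)} = \left(-4\right) 0 + u = 0 + u = u$)
$C{\left(c,N \right)} = N + c$
$\left(C{\left(h{\left(E,2 \right)},\left(-7 - 7\right) \left(0 - 3\right) \right)} - 290\right) - 305 = \left(\left(\left(-7 - 7\right) \left(0 - 3\right) + 4\right) - 290\right) - 305 = \left(\left(\left(-14\right) \left(-3\right) + 4\right) - 290\right) - 305 = \left(\left(42 + 4\right) - 290\right) - 305 = \left(46 - 290\right) - 305 = -244 - 305 = -549$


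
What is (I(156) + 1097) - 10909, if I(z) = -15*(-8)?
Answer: -9692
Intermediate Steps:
I(z) = 120
(I(156) + 1097) - 10909 = (120 + 1097) - 10909 = 1217 - 10909 = -9692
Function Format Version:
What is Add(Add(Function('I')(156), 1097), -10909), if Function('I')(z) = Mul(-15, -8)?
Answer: -9692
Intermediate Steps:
Function('I')(z) = 120
Add(Add(Function('I')(156), 1097), -10909) = Add(Add(120, 1097), -10909) = Add(1217, -10909) = -9692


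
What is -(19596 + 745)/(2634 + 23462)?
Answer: -20341/26096 ≈ -0.77947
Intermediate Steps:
-(19596 + 745)/(2634 + 23462) = -20341/26096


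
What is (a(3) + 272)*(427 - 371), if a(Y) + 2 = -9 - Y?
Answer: 14448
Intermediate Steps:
a(Y) = -11 - Y (a(Y) = -2 + (-9 - Y) = -11 - Y)
(a(3) + 272)*(427 - 371) = ((-11 - 1*3) + 272)*(427 - 371) = ((-11 - 3) + 272)*56 = (-14 + 272)*56 = 258*56 = 14448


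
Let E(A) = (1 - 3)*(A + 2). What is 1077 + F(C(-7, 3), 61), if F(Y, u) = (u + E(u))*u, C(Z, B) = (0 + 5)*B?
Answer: -2888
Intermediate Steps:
C(Z, B) = 5*B
E(A) = -4 - 2*A (E(A) = -2*(2 + A) = -4 - 2*A)
F(Y, u) = u*(-4 - u) (F(Y, u) = (u + (-4 - 2*u))*u = (-4 - u)*u = u*(-4 - u))
1077 + F(C(-7, 3), 61) = 1077 + 61*(-4 - 1*61) = 1077 + 61*(-4 - 61) = 1077 + 61*(-65) = 1077 - 3965 = -2888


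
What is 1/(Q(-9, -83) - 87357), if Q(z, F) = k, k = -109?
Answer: -1/87466 ≈ -1.1433e-5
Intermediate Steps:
Q(z, F) = -109
1/(Q(-9, -83) - 87357) = 1/(-109 - 87357) = 1/(-87466) = -1/87466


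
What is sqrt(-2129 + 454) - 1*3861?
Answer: -3861 + 5*I*sqrt(67) ≈ -3861.0 + 40.927*I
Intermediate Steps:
sqrt(-2129 + 454) - 1*3861 = sqrt(-1675) - 3861 = 5*I*sqrt(67) - 3861 = -3861 + 5*I*sqrt(67)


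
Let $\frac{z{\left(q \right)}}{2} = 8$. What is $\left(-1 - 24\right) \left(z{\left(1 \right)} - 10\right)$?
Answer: $-150$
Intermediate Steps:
$z{\left(q \right)} = 16$ ($z{\left(q \right)} = 2 \cdot 8 = 16$)
$\left(-1 - 24\right) \left(z{\left(1 \right)} - 10\right) = \left(-1 - 24\right) \left(16 - 10\right) = \left(-1 - 24\right) 6 = \left(-25\right) 6 = -150$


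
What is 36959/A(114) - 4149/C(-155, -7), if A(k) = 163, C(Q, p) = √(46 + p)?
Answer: 36959/163 - 1383*√39/13 ≈ -437.63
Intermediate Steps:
36959/A(114) - 4149/C(-155, -7) = 36959/163 - 4149/√(46 - 7) = 36959*(1/163) - 4149*√39/39 = 36959/163 - 1383*√39/13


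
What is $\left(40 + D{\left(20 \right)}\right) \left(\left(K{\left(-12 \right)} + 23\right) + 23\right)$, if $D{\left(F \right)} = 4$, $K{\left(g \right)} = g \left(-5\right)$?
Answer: $4664$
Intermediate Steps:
$K{\left(g \right)} = - 5 g$
$\left(40 + D{\left(20 \right)}\right) \left(\left(K{\left(-12 \right)} + 23\right) + 23\right) = \left(40 + 4\right) \left(\left(\left(-5\right) \left(-12\right) + 23\right) + 23\right) = 44 \left(\left(60 + 23\right) + 23\right) = 44 \left(83 + 23\right) = 44 \cdot 106 = 4664$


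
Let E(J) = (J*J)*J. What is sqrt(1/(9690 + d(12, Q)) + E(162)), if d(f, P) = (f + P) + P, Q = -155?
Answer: sqrt(23439116023499)/2348 ≈ 2061.9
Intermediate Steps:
E(J) = J**3 (E(J) = J**2*J = J**3)
d(f, P) = f + 2*P (d(f, P) = (P + f) + P = f + 2*P)
sqrt(1/(9690 + d(12, Q)) + E(162)) = sqrt(1/(9690 + (12 + 2*(-155))) + 162**3) = sqrt(1/(9690 + (12 - 310)) + 4251528) = sqrt(1/(9690 - 298) + 4251528) = sqrt(1/9392 + 4251528) = sqrt(39930350977/9392) = sqrt(23439116023499)/2348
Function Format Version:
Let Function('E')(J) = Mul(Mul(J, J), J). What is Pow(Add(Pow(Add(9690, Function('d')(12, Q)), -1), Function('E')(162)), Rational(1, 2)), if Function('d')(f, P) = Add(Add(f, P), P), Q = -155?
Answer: Mul(Rational(1, 2348), Pow(23439116023499, Rational(1, 2))) ≈ 2061.9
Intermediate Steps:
Function('E')(J) = Pow(J, 3) (Function('E')(J) = Mul(Pow(J, 2), J) = Pow(J, 3))
Function('d')(f, P) = Add(f, Mul(2, P)) (Function('d')(f, P) = Add(Add(P, f), P) = Add(f, Mul(2, P)))
Pow(Add(Pow(Add(9690, Function('d')(12, Q)), -1), Function('E')(162)), Rational(1, 2)) = Pow(Add(Pow(Add(9690, Add(12, Mul(2, -155))), -1), Pow(162, 3)), Rational(1, 2)) = Pow(Add(Pow(Add(9690, Add(12, -310)), -1), 4251528), Rational(1, 2)) = Pow(Add(Pow(Add(9690, -298), -1), 4251528), Rational(1, 2)) = Pow(Add(Pow(9392, -1), 4251528), Rational(1, 2)) = Pow(Add(Rational(1, 9392), 4251528), Rational(1, 2)) = Pow(Rational(39930350977, 9392), Rational(1, 2)) = Mul(Rational(1, 2348), Pow(23439116023499, Rational(1, 2)))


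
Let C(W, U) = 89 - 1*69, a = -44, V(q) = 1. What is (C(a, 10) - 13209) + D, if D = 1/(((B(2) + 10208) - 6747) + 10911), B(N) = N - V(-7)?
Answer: -189565496/14373 ≈ -13189.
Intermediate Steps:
B(N) = -1 + N (B(N) = N - 1*1 = N - 1 = -1 + N)
C(W, U) = 20 (C(W, U) = 89 - 69 = 20)
D = 1/14373 (D = 1/((((-1 + 2) + 10208) - 6747) + 10911) = 1/(((1 + 10208) - 6747) + 10911) = 1/((10209 - 6747) + 10911) = 1/(3462 + 10911) = 1/14373 ≈ 6.9575e-5)
(C(a, 10) - 13209) + D = (20 - 13209) + 1/14373 = -13189 + 1/14373 = -189565496/14373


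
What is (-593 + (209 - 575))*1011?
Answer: -969549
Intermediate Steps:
(-593 + (209 - 575))*1011 = (-593 - 366)*1011 = -959*1011 = -969549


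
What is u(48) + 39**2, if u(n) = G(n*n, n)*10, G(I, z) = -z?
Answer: 1041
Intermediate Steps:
u(n) = -10*n (u(n) = -n*10 = -10*n)
u(48) + 39**2 = -10*48 + 39**2 = -480 + 1521 = 1041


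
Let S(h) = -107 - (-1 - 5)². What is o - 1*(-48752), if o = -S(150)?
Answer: 48895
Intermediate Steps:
S(h) = -143 (S(h) = -107 - 1*(-6)² = -107 - 1*36 = -107 - 36 = -143)
o = 143 (o = -1*(-143) = 143)
o - 1*(-48752) = 143 - 1*(-48752) = 143 + 48752 = 48895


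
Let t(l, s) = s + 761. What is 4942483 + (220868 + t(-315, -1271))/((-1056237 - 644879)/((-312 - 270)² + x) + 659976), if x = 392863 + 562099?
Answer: 1054973080493683112/213450002605 ≈ 4.9425e+6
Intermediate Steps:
t(l, s) = 761 + s
x = 954962
4942483 + (220868 + t(-315, -1271))/((-1056237 - 644879)/((-312 - 270)² + x) + 659976) = 4942483 + (220868 + (761 - 1271))/((-1056237 - 644879)/((-312 - 270)² + 954962) + 659976) = 4942483 + (220868 - 510)/(-1701116/((-582)² + 954962) + 659976) = 4942483 + 220358/(-1701116/(338724 + 954962) + 659976) = 4942483 + 220358/(-1701116/1293686 + 659976) = 4942483 + 220358/(-1701116*1/1293686 + 659976) = 4942483 + 220358/(-850558/646843 + 659976) = 4942483 + 220358/(426900005210/646843) = 4942483 + 220358*(646843/426900005210) = 4942483 + 71268514897/213450002605 = 1054973080493683112/213450002605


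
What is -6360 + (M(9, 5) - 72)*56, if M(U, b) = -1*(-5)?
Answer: -10112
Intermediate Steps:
M(U, b) = 5
-6360 + (M(9, 5) - 72)*56 = -6360 + (5 - 72)*56 = -6360 - 67*56 = -6360 - 3752 = -10112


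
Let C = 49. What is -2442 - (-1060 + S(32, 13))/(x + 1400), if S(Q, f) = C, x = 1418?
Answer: -6880545/2818 ≈ -2441.6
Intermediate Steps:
S(Q, f) = 49
-2442 - (-1060 + S(32, 13))/(x + 1400) = -2442 - (-1060 + 49)/(1418 + 1400) = -2442 - (-1011)/2818 = -2442 - 1*(-1011/2818) = -2442 + 1011/2818 = -6880545/2818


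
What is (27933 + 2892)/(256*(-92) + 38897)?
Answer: 685/341 ≈ 2.0088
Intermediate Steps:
(27933 + 2892)/(256*(-92) + 38897) = 30825/(-23552 + 38897) = 30825/15345 = 30825*(1/15345) = 685/341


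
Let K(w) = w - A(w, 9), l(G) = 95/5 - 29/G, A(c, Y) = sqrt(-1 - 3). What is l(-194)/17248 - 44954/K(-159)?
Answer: 1839773217739/6508187840 - 6916*I/1945 ≈ 282.69 - 3.5558*I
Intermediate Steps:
A(c, Y) = 2*I (A(c, Y) = sqrt(-4) = 2*I)
l(G) = 19 - 29/G (l(G) = 95*(1/5) - 29/G = 19 - 29/G)
K(w) = w - 2*I
l(-194)/17248 - 44954/K(-159) = (19 - 29/(-194))/17248 - 44954*(-159 + 2*I)/25285 = (19 - 29*(-1/194))*(1/17248) - 3458*(-159 + 2*I)/1945 = (19 + 29/194)*(1/17248) - 3458*(-159 + 2*I)/1945 = (3715/194)*(1/17248) - 3458*(-159 + 2*I)/1945 = 3715/3346112 - 3458*(-159 + 2*I)/1945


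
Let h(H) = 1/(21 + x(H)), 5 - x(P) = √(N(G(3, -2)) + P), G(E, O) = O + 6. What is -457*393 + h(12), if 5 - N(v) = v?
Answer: -9159649/51 + √13/663 ≈ -1.7960e+5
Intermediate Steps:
G(E, O) = 6 + O
N(v) = 5 - v
x(P) = 5 - √(1 + P) (x(P) = 5 - √((5 - (6 - 2)) + P) = 5 - √((5 - 1*4) + P) = 5 - √((5 - 4) + P) = 5 - √(1 + P))
h(H) = 1/(26 - √(1 + H)) (h(H) = 1/(21 + (5 - √(1 + H))) = 1/(26 - √(1 + H)))
-457*393 + h(12) = -457*393 - 1/(-26 + √(1 + 12)) = -179601 - 1/(-26 + √13)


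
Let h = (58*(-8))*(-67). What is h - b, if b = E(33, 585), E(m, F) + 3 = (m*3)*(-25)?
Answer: 33566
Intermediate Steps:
E(m, F) = -3 - 75*m (E(m, F) = -3 + (m*3)*(-25) = -3 + (3*m)*(-25) = -3 - 75*m)
b = -2478 (b = -3 - 75*33 = -3 - 2475 = -2478)
h = 31088 (h = -464*(-67) = 31088)
h - b = 31088 - 1*(-2478) = 31088 + 2478 = 33566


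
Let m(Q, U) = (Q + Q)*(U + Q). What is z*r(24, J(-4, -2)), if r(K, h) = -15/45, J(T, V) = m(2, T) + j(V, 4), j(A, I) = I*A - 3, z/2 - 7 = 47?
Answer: -36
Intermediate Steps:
z = 108 (z = 14 + 2*47 = 14 + 94 = 108)
j(A, I) = -3 + A*I (j(A, I) = A*I - 3 = -3 + A*I)
m(Q, U) = 2*Q*(Q + U) (m(Q, U) = (2*Q)*(Q + U) = 2*Q*(Q + U))
J(T, V) = 5 + 4*T + 4*V (J(T, V) = 2*2*(2 + T) + (-3 + V*4) = (8 + 4*T) + (-3 + 4*V) = 5 + 4*T + 4*V)
r(K, h) = -⅓ (r(K, h) = -15*1/45 = -⅓)
z*r(24, J(-4, -2)) = 108*(-⅓) = -36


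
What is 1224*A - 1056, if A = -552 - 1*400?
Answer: -1166304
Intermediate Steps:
A = -952 (A = -552 - 400 = -952)
1224*A - 1056 = 1224*(-952) - 1056 = -1165248 - 1056 = -1166304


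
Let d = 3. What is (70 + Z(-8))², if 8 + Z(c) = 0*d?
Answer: 3844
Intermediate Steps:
Z(c) = -8 (Z(c) = -8 + 0*3 = -8 + 0 = -8)
(70 + Z(-8))² = (70 - 8)² = 62² = 3844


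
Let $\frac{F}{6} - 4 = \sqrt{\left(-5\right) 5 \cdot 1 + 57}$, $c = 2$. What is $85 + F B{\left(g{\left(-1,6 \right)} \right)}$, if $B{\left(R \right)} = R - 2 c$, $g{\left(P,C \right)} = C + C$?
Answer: $277 + 192 \sqrt{2} \approx 548.53$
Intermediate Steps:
$g{\left(P,C \right)} = 2 C$
$F = 24 + 24 \sqrt{2}$ ($F = 24 + 6 \sqrt{\left(-5\right) 5 \cdot 1 + 57} = 24 + 6 \sqrt{\left(-25\right) 1 + 57} = 24 + 6 \sqrt{-25 + 57} = 24 + 6 \sqrt{32} = 24 + 6 \cdot 4 \sqrt{2} = 24 + 24 \sqrt{2} \approx 57.941$)
$B{\left(R \right)} = -4 + R$ ($B{\left(R \right)} = R - 4 = -4 + R$)
$85 + F B{\left(g{\left(-1,6 \right)} \right)} = 85 + \left(24 + 24 \sqrt{2}\right) \left(-4 + 2 \cdot 6\right) = 85 + \left(24 + 24 \sqrt{2}\right) \left(-4 + 12\right) = 85 + \left(24 + 24 \sqrt{2}\right) 8 = 85 + \left(192 + 192 \sqrt{2}\right) = 277 + 192 \sqrt{2}$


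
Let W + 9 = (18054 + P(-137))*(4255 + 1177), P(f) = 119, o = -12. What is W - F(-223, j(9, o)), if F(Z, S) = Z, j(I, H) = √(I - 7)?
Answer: 98715950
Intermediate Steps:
j(I, H) = √(-7 + I)
W = 98715727 (W = -9 + (18054 + 119)*(4255 + 1177) = -9 + 18173*5432 = -9 + 98715736 = 98715727)
W - F(-223, j(9, o)) = 98715727 - 1*(-223) = 98715727 + 223 = 98715950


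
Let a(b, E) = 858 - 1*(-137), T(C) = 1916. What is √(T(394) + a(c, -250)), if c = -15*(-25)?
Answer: √2911 ≈ 53.954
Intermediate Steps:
c = 375
a(b, E) = 995 (a(b, E) = 858 + 137 = 995)
√(T(394) + a(c, -250)) = √(1916 + 995) = √2911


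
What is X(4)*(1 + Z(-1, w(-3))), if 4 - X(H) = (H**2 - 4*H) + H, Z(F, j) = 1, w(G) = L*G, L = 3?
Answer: 0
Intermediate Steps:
w(G) = 3*G
X(H) = 4 - H**2 + 3*H (X(H) = 4 - ((H**2 - 4*H) + H) = 4 - (H**2 - 3*H) = 4 + (-H**2 + 3*H) = 4 - H**2 + 3*H)
X(4)*(1 + Z(-1, w(-3))) = (4 - 1*4**2 + 3*4)*(1 + 1) = (4 - 1*16 + 12)*2 = (4 - 16 + 12)*2 = 0*2 = 0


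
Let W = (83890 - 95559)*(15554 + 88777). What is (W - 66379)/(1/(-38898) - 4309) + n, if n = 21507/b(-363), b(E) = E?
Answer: 5729177184956617/20280989443 ≈ 2.8249e+5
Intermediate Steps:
n = -7169/121 (n = 21507/(-363) = 21507*(-1/363) = -7169/121 ≈ -59.248)
W = -1217438439 (W = -11669*104331 = -1217438439)
(W - 66379)/(1/(-38898) - 4309) + n = (-1217438439 - 66379)/(1/(-38898) - 4309) - 7169/121 = -1217504818/(-1/38898 - 4309) - 7169/121 = -1217504818/(-167611483/38898) - 7169/121 = -1217504818*(-38898/167611483) - 7169/121 = 47358502410564/167611483 - 7169/121 = 5729177184956617/20280989443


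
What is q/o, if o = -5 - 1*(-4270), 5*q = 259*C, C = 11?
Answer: 2849/21325 ≈ 0.13360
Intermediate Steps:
q = 2849/5 (q = (259*11)/5 = (1/5)*2849 = 2849/5 ≈ 569.80)
o = 4265 (o = -5 + 4270 = 4265)
q/o = (2849/5)/4265 = (2849/5)*(1/4265) = 2849/21325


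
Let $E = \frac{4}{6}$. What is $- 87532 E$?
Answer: $- \frac{175064}{3} \approx -58355.0$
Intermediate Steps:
$E = \frac{2}{3}$ ($E = 4 \cdot \frac{1}{6} = \frac{2}{3} \approx 0.66667$)
$- 87532 E = \left(-87532\right) \frac{2}{3} = - \frac{175064}{3}$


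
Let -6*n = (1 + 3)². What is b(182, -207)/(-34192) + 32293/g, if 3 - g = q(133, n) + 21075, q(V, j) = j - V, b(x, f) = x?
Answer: -1661959003/1073782664 ≈ -1.5478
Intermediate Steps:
n = -8/3 (n = -(1 + 3)²/6 = -⅙*4² = -⅙*16 = -8/3 ≈ -2.6667)
g = -62809/3 (g = 3 - ((-8/3 - 1*133) + 21075) = 3 - ((-8/3 - 133) + 21075) = 3 - (-407/3 + 21075) = 3 - 1*62818/3 = 3 - 62818/3 = -62809/3 ≈ -20936.)
b(182, -207)/(-34192) + 32293/g = 182/(-34192) + 32293/(-62809/3) = 182*(-1/34192) + 32293*(-3/62809) = -91/17096 - 96879/62809 = -1661959003/1073782664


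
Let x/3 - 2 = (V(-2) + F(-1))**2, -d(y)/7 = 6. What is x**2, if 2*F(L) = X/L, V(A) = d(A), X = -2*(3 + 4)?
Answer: 13549761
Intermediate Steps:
X = -14 (X = -2*7 = -14)
d(y) = -42 (d(y) = -7*6 = -42)
V(A) = -42
F(L) = -7/L (F(L) = (-14/L)/2 = -7/L)
x = 3681 (x = 6 + 3*(-42 - 7/(-1))**2 = 6 + 3*(-42 - 7*(-1))**2 = 6 + 3*(-42 + 7)**2 = 6 + 3*(-35)**2 = 6 + 3*1225 = 6 + 3675 = 3681)
x**2 = 3681**2 = 13549761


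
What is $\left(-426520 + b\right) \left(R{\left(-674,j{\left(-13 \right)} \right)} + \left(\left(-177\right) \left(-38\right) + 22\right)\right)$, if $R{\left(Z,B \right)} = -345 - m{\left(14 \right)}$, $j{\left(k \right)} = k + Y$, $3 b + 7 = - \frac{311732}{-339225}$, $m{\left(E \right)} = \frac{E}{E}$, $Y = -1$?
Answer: $- \frac{926285755400962}{339225} \approx -2.7306 \cdot 10^{9}$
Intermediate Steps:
$m{\left(E \right)} = 1$
$b = - \frac{2062843}{1017675}$ ($b = - \frac{7}{3} + \frac{\left(-311732\right) \frac{1}{-339225}}{3} = - \frac{7}{3} + \frac{\left(-311732\right) \left(- \frac{1}{339225}\right)}{3} = - \frac{7}{3} + \frac{1}{3} \cdot \frac{311732}{339225} = - \frac{7}{3} + \frac{311732}{1017675} = - \frac{2062843}{1017675} \approx -2.027$)
$j{\left(k \right)} = -1 + k$ ($j{\left(k \right)} = k - 1 = -1 + k$)
$R{\left(Z,B \right)} = -346$ ($R{\left(Z,B \right)} = -345 - 1 = -346$)
$\left(-426520 + b\right) \left(R{\left(-674,j{\left(-13 \right)} \right)} + \left(\left(-177\right) \left(-38\right) + 22\right)\right) = \left(-426520 - \frac{2062843}{1017675}\right) \left(-346 + \left(\left(-177\right) \left(-38\right) + 22\right)\right) = - \frac{434060803843 \left(-346 + \left(6726 + 22\right)\right)}{1017675} = - \frac{434060803843 \left(-346 + 6748\right)}{1017675} = \left(- \frac{434060803843}{1017675}\right) 6402 = - \frac{926285755400962}{339225}$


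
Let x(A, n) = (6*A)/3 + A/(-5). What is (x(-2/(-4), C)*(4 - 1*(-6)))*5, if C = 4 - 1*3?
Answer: 45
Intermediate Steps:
C = 1 (C = 4 - 3 = 1)
x(A, n) = 9*A/5 (x(A, n) = (6*A)*(⅓) + A*(-⅕) = 2*A - A/5 = 9*A/5)
(x(-2/(-4), C)*(4 - 1*(-6)))*5 = ((9*(-2/(-4))/5)*(4 - 1*(-6)))*5 = ((9*(-2*(-¼))/5)*(4 + 6))*5 = (((9/5)*(½))*10)*5 = ((9/10)*10)*5 = 9*5 = 45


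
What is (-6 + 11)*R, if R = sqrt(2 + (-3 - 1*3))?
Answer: 10*I ≈ 10.0*I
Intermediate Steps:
R = 2*I (R = sqrt(2 + (-3 - 3)) = sqrt(2 - 6) = sqrt(-4) = 2*I ≈ 2.0*I)
(-6 + 11)*R = (-6 + 11)*(2*I) = 5*(2*I) = 10*I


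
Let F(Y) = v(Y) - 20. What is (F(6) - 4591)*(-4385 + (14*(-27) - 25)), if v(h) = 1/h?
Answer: 22076670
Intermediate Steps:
F(Y) = -20 + 1/Y (F(Y) = 1/Y - 20 = -20 + 1/Y)
(F(6) - 4591)*(-4385 + (14*(-27) - 25)) = ((-20 + 1/6) - 4591)*(-4385 + (14*(-27) - 25)) = ((-20 + 1/6) - 4591)*(-4385 + (-378 - 25)) = (-119/6 - 4591)*(-4385 - 403) = -27665/6*(-4788) = 22076670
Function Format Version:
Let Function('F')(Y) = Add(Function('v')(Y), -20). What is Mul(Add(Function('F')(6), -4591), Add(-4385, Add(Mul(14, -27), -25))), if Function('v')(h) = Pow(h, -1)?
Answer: 22076670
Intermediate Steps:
Function('F')(Y) = Add(-20, Pow(Y, -1)) (Function('F')(Y) = Add(Pow(Y, -1), -20) = Add(-20, Pow(Y, -1)))
Mul(Add(Function('F')(6), -4591), Add(-4385, Add(Mul(14, -27), -25))) = Mul(Add(Add(-20, Pow(6, -1)), -4591), Add(-4385, Add(Mul(14, -27), -25))) = Mul(Add(Add(-20, Rational(1, 6)), -4591), Add(-4385, Add(-378, -25))) = Mul(Add(Rational(-119, 6), -4591), Add(-4385, -403)) = Mul(Rational(-27665, 6), -4788) = 22076670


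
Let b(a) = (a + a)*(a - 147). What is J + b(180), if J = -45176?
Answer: -33296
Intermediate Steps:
b(a) = 2*a*(-147 + a) (b(a) = (2*a)*(-147 + a) = 2*a*(-147 + a))
J + b(180) = -45176 + 2*180*(-147 + 180) = -45176 + 2*180*33 = -45176 + 11880 = -33296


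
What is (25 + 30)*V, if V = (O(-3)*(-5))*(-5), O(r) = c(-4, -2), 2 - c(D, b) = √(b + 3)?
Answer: 1375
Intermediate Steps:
c(D, b) = 2 - √(3 + b) (c(D, b) = 2 - √(b + 3) = 2 - √(3 + b))
O(r) = 1 (O(r) = 2 - √(3 - 2) = 2 - √1 = 2 - 1*1 = 2 - 1 = 1)
V = 25 (V = (1*(-5))*(-5) = -5*(-5) = 25)
(25 + 30)*V = (25 + 30)*25 = 55*25 = 1375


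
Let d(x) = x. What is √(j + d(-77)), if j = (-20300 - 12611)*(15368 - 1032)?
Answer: I*√471812173 ≈ 21721.0*I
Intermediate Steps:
j = -471812096 (j = -32911*14336 = -471812096)
√(j + d(-77)) = √(-471812096 - 77) = √(-471812173) = I*√471812173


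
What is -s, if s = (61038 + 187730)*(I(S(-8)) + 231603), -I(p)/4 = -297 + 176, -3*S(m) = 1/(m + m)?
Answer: -57735818816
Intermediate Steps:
S(m) = -1/(6*m) (S(m) = -1/(3*(m + m)) = -1/(2*m)/3 = -1/(6*m))
I(p) = 484 (I(p) = -4*(-297 + 176) = -4*(-121) = 484)
s = 57735818816 (s = (61038 + 187730)*(484 + 231603) = 248768*232087 = 57735818816)
-s = -1*57735818816 = -57735818816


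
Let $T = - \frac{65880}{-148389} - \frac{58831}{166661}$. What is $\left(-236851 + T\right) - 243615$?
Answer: $- \frac{3960746206440231}{8243553043} \approx -4.8047 \cdot 10^{5}$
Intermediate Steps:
$T = \frac{749917807}{8243553043}$ ($T = \left(-65880\right) \left(- \frac{1}{148389}\right) - \frac{58831}{166661} = \frac{21960}{49463} - \frac{58831}{166661} = \frac{749917807}{8243553043} \approx 0.09097$)
$\left(-236851 + T\right) - 243615 = \left(-236851 + \frac{749917807}{8243553043}\right) - 243615 = - \frac{1952493031869786}{8243553043} - 243615 = - \frac{3960746206440231}{8243553043}$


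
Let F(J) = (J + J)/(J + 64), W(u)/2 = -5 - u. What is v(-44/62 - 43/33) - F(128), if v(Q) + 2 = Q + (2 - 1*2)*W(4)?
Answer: -1823/341 ≈ -5.3460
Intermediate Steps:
W(u) = -10 - 2*u (W(u) = 2*(-5 - u) = -10 - 2*u)
v(Q) = -2 + Q (v(Q) = -2 + (Q + (2 - 1*2)*(-10 - 2*4)) = -2 + (Q + (2 - 2)*(-10 - 8)) = -2 + (Q + 0*(-18)) = -2 + (Q + 0) = -2 + Q)
F(J) = 2*J/(64 + J) (F(J) = (2*J)/(64 + J) = 2*J/(64 + J))
v(-44/62 - 43/33) - F(128) = (-2 + (-44/62 - 43/33)) - 2*128/(64 + 128) = (-2 + (-44*1/62 - 43*1/33)) - 2*128/192 = (-2 + (-22/31 - 43/33)) - 2*128/192 = (-2 - 2059/1023) - 1*4/3 = -4105/1023 - 4/3 = -1823/341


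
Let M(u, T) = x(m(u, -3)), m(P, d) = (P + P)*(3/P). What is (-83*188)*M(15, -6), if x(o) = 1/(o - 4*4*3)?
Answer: 7802/21 ≈ 371.52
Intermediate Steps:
m(P, d) = 6 (m(P, d) = (2*P)*(3/P) = 6)
x(o) = 1/(-48 + o) (x(o) = 1/(o - 16*3) = 1/(o - 48) = 1/(-48 + o))
M(u, T) = -1/42 (M(u, T) = 1/(-48 + 6) = 1/(-42) = -1/42)
(-83*188)*M(15, -6) = -83*188*(-1/42) = -15604*(-1/42) = 7802/21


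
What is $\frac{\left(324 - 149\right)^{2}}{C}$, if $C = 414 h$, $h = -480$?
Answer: $- \frac{6125}{39744} \approx -0.15411$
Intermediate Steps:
$C = -198720$ ($C = 414 \left(-480\right) = -198720$)
$\frac{\left(324 - 149\right)^{2}}{C} = \frac{\left(324 - 149\right)^{2}}{-198720} = 175^{2} \left(- \frac{1}{198720}\right) = 30625 \left(- \frac{1}{198720}\right) = - \frac{6125}{39744}$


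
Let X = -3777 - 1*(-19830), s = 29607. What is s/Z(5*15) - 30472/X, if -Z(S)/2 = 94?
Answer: -481009907/3017964 ≈ -159.38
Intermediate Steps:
Z(S) = -188 (Z(S) = -2*94 = -188)
X = 16053 (X = -3777 + 19830 = 16053)
s/Z(5*15) - 30472/X = 29607/(-188) - 30472/16053 = 29607*(-1/188) - 30472*1/16053 = -29607/188 - 30472/16053 = -481009907/3017964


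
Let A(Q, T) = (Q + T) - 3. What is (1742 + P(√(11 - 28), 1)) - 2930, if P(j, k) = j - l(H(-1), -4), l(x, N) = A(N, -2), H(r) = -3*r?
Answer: -1179 + I*√17 ≈ -1179.0 + 4.1231*I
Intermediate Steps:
A(Q, T) = -3 + Q + T
l(x, N) = -5 + N (l(x, N) = -3 + N - 2 = -5 + N)
P(j, k) = 9 + j (P(j, k) = j - (-5 - 4) = j - 1*(-9) = j + 9 = 9 + j)
(1742 + P(√(11 - 28), 1)) - 2930 = (1742 + (9 + √(11 - 28))) - 2930 = (1742 + (9 + √(-17))) - 2930 = (1742 + (9 + I*√17)) - 2930 = (1751 + I*√17) - 2930 = -1179 + I*√17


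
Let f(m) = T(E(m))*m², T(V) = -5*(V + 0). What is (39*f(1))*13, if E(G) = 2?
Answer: -5070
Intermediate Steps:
T(V) = -5*V
f(m) = -10*m² (f(m) = (-5*2)*m² = -10*m²)
(39*f(1))*13 = (39*(-10*1²))*13 = (39*(-10*1))*13 = (39*(-10))*13 = -390*13 = -5070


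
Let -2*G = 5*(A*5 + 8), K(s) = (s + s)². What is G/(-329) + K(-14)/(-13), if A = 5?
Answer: -513727/8554 ≈ -60.057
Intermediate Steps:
K(s) = 4*s² (K(s) = (2*s)² = 4*s²)
G = -165/2 (G = -5*(5*5 + 8)/2 = -5*(25 + 8)/2 = -5*33/2 = -½*165 = -165/2 ≈ -82.500)
G/(-329) + K(-14)/(-13) = -165/2/(-329) + (4*(-14)²)/(-13) = -165/2*(-1/329) + (4*196)*(-1/13) = 165/658 + 784*(-1/13) = 165/658 - 784/13 = -513727/8554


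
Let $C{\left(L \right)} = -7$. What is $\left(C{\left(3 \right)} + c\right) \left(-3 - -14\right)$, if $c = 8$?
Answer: $11$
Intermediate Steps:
$\left(C{\left(3 \right)} + c\right) \left(-3 - -14\right) = \left(-7 + 8\right) \left(-3 - -14\right) = 1 \left(-3 + 14\right) = 1 \cdot 11 = 11$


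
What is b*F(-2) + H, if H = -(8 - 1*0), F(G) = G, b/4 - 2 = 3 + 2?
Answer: -64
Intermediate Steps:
b = 28 (b = 8 + 4*(3 + 2) = 8 + 4*5 = 8 + 20 = 28)
H = -8 (H = -(8 + 0) = -1*8 = -8)
b*F(-2) + H = 28*(-2) - 8 = -56 - 8 = -64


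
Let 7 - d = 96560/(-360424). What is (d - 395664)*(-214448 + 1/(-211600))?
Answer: 808872253952829919551/9533214800 ≈ 8.4848e+10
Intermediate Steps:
d = 327441/45053 (d = 7 - 96560/(-360424) = 7 - 96560*(-1)/360424 = 7 - 1*(-12070/45053) = 7 + 12070/45053 = 327441/45053 ≈ 7.2679)
(d - 395664)*(-214448 + 1/(-211600)) = (327441/45053 - 395664)*(-214448 + 1/(-211600)) = -17825522751*(-214448 - 1/211600)/45053 = -17825522751/45053*(-45377196801/211600) = 808872253952829919551/9533214800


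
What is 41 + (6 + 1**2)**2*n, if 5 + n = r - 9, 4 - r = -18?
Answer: 433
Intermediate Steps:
r = 22 (r = 4 - 1*(-18) = 4 + 18 = 22)
n = 8 (n = -5 + (22 - 9) = -5 + 13 = 8)
41 + (6 + 1**2)**2*n = 41 + (6 + 1**2)**2*8 = 41 + (6 + 1)**2*8 = 41 + 7**2*8 = 41 + 49*8 = 41 + 392 = 433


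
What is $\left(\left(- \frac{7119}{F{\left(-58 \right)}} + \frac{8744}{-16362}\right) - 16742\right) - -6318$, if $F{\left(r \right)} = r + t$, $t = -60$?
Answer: $- \frac{10005167149}{965358} \approx -10364.0$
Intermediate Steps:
$F{\left(r \right)} = -60 + r$ ($F{\left(r \right)} = r - 60 = -60 + r$)
$\left(\left(- \frac{7119}{F{\left(-58 \right)}} + \frac{8744}{-16362}\right) - 16742\right) - -6318 = \left(\left(- \frac{7119}{-60 - 58} + \frac{8744}{-16362}\right) - 16742\right) - -6318 = \left(\left(- \frac{7119}{-118} + 8744 \left(- \frac{1}{16362}\right)\right) - 16742\right) + 6318 = \left(\left(\left(-7119\right) \left(- \frac{1}{118}\right) - \frac{4372}{8181}\right) - 16742\right) + 6318 = \left(\left(\frac{7119}{118} - \frac{4372}{8181}\right) - 16742\right) + 6318 = \left(\frac{57724643}{965358} - 16742\right) + 6318 = - \frac{16104298993}{965358} + 6318 = - \frac{10005167149}{965358}$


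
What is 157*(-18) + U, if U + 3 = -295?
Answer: -3124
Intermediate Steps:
U = -298 (U = -3 - 295 = -298)
157*(-18) + U = 157*(-18) - 298 = -2826 - 298 = -3124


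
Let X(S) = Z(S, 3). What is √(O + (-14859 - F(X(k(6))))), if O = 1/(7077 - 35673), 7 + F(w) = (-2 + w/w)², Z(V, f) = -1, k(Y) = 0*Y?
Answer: I*√3036440444961/14298 ≈ 121.87*I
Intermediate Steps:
k(Y) = 0
X(S) = -1
F(w) = -6 (F(w) = -7 + (-2 + w/w)² = -7 + (-2 + 1)² = -7 + (-1)² = -7 + 1 = -6)
O = -1/28596 (O = 1/(-28596) = -1/28596 ≈ -3.4970e-5)
√(O + (-14859 - F(X(k(6))))) = √(-1/28596 + (-14859 - 1*(-6))) = √(-1/28596 + (-14859 + 6)) = √(-1/28596 - 14853) = √(-424736389/28596) = I*√3036440444961/14298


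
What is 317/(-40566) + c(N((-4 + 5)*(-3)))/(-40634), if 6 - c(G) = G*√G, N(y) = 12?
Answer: -6562187/824179422 + 12*√3/20317 ≈ -0.0069391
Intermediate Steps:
c(G) = 6 - G^(3/2) (c(G) = 6 - G*√G = 6 - G^(3/2))
317/(-40566) + c(N((-4 + 5)*(-3)))/(-40634) = 317/(-40566) + (6 - 12^(3/2))/(-40634) = 317*(-1/40566) + (6 - 24*√3)*(-1/40634) = -317/40566 + (6 - 24*√3)*(-1/40634) = -317/40566 + (-3/20317 + 12*√3/20317) = -6562187/824179422 + 12*√3/20317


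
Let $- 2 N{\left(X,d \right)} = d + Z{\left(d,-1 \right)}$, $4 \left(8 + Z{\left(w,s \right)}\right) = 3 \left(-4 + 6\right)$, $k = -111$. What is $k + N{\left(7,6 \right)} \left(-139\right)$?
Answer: $- \frac{583}{4} \approx -145.75$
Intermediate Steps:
$Z{\left(w,s \right)} = - \frac{13}{2}$ ($Z{\left(w,s \right)} = -8 + \frac{3 \left(-4 + 6\right)}{4} = -8 + \frac{3 \cdot 2}{4} = -8 + \frac{1}{4} \cdot 6 = -8 + \frac{3}{2} = - \frac{13}{2}$)
$N{\left(X,d \right)} = \frac{13}{4} - \frac{d}{2}$ ($N{\left(X,d \right)} = - \frac{d - \frac{13}{2}}{2} = - \frac{- \frac{13}{2} + d}{2} = \frac{13}{4} - \frac{d}{2}$)
$k + N{\left(7,6 \right)} \left(-139\right) = -111 + \left(\frac{13}{4} - 3\right) \left(-139\right) = -111 + \frac{1}{4} \left(-139\right) = -111 - \frac{139}{4} = - \frac{583}{4}$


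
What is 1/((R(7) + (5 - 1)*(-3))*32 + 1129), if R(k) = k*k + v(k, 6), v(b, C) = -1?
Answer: 1/2281 ≈ 0.00043840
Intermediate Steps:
R(k) = -1 + k² (R(k) = k*k - 1 = k² - 1 = -1 + k²)
1/((R(7) + (5 - 1)*(-3))*32 + 1129) = 1/(((-1 + 7²) + (5 - 1)*(-3))*32 + 1129) = 1/(((-1 + 49) + 4*(-3))*32 + 1129) = 1/((48 - 12)*32 + 1129) = 1/(36*32 + 1129) = 1/(1152 + 1129) = 1/2281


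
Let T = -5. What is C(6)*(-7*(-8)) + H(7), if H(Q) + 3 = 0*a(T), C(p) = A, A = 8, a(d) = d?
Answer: 445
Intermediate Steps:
C(p) = 8
H(Q) = -3 (H(Q) = -3 + 0*(-5) = -3 + 0 = -3)
C(6)*(-7*(-8)) + H(7) = 8*(-7*(-8)) - 3 = 8*56 - 3 = 448 - 3 = 445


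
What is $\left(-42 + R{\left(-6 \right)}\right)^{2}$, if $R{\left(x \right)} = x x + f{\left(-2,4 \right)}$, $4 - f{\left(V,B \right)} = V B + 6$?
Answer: $0$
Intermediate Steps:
$f{\left(V,B \right)} = -2 - B V$ ($f{\left(V,B \right)} = 4 - \left(V B + 6\right) = 4 - \left(B V + 6\right) = 4 - \left(6 + B V\right) = -2 - B V$)
$R{\left(x \right)} = 6 + x^{2}$ ($R{\left(x \right)} = x x - \left(2 + 4 \left(-2\right)\right) = x^{2} + \left(-2 + 8\right) = x^{2} + 6 = 6 + x^{2}$)
$\left(-42 + R{\left(-6 \right)}\right)^{2} = \left(-42 + \left(6 + \left(-6\right)^{2}\right)\right)^{2} = \left(-42 + \left(6 + 36\right)\right)^{2} = \left(-42 + 42\right)^{2} = 0^{2} = 0$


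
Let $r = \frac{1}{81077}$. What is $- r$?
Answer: $- \frac{1}{81077} \approx -1.2334 \cdot 10^{-5}$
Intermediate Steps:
$r = \frac{1}{81077} \approx 1.2334 \cdot 10^{-5}$
$- r = \left(-1\right) \frac{1}{81077} = - \frac{1}{81077}$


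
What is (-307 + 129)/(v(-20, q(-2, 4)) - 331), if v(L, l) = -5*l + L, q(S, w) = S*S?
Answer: 178/371 ≈ 0.47978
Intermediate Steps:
q(S, w) = S²
v(L, l) = L - 5*l
(-307 + 129)/(v(-20, q(-2, 4)) - 331) = (-307 + 129)/((-20 - 5*(-2)²) - 331) = -178/((-20 - 5*4) - 331) = -178/((-20 - 20) - 331) = -178/(-40 - 331) = -178/(-371) = -178*(-1/371) = 178/371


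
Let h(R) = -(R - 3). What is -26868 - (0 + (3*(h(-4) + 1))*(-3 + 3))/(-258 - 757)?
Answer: -26868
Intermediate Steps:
h(R) = 3 - R (h(R) = -(-3 + R) = 3 - R)
-26868 - (0 + (3*(h(-4) + 1))*(-3 + 3))/(-258 - 757) = -26868 - (0 + (3*((3 - 1*(-4)) + 1))*(-3 + 3))/(-258 - 757) = -26868 - (0 + (3*((3 + 4) + 1))*0)/(-1015) = -26868 - (0 + (3*(7 + 1))*0)*(-1)/1015 = -26868 - (0 + (3*8)*0)*(-1)/1015 = -26868 - (0 + 24*0)*(-1)/1015 = -26868 - (0 + 0)*(-1)/1015 = -26868 - 0*(-1)/1015 = -26868 - 1*0 = -26868 + 0 = -26868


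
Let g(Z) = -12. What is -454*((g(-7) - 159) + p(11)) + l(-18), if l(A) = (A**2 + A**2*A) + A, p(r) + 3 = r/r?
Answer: 73016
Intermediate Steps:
p(r) = -2 (p(r) = -3 + r/r = -3 + 1 = -2)
l(A) = A + A**2 + A**3 (l(A) = (A**2 + A**3) + A = A + A**2 + A**3)
-454*((g(-7) - 159) + p(11)) + l(-18) = -454*((-12 - 159) - 2) - 18*(1 - 18 + (-18)**2) = -454*(-171 - 2) - 18*(1 - 18 + 324) = -454*(-173) - 18*307 = 78542 - 5526 = 73016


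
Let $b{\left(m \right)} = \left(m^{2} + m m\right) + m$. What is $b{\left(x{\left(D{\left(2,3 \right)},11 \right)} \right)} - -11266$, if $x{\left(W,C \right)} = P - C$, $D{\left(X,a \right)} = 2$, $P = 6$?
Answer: $11311$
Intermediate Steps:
$x{\left(W,C \right)} = 6 - C$
$b{\left(m \right)} = m + 2 m^{2}$ ($b{\left(m \right)} = \left(m^{2} + m^{2}\right) + m = 2 m^{2} + m = m + 2 m^{2}$)
$b{\left(x{\left(D{\left(2,3 \right)},11 \right)} \right)} - -11266 = \left(6 - 11\right) \left(1 + 2 \left(6 - 11\right)\right) - -11266 = \left(6 - 11\right) \left(1 + 2 \left(6 - 11\right)\right) + 11266 = - 5 \left(1 + 2 \left(-5\right)\right) + 11266 = - 5 \left(1 - 10\right) + 11266 = \left(-5\right) \left(-9\right) + 11266 = 45 + 11266 = 11311$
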